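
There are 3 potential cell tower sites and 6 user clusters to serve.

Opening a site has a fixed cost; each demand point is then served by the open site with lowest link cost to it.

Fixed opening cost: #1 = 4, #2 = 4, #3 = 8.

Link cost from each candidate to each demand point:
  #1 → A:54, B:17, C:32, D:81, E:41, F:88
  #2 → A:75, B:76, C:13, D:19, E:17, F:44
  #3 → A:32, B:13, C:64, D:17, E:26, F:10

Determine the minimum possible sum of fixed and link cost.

Open {#2, #3}: assign each demand point to its cheapest open site.
  A→#3 32, B→#3 13, C→#2 13, D→#3 17, E→#2 17, F→#3 10
  link cost 102, fixed 12 → total 114.
Compare {#1, #2, #3}: link cost 102 + fixed 16 = 118.
Compare {#1, #3}: link cost 130 + fixed 12 = 142.
Compare {#3}: link cost 162 + fixed 8 = 170.
All other subsets cost ≥ 118. Minimum total cost: 114.

114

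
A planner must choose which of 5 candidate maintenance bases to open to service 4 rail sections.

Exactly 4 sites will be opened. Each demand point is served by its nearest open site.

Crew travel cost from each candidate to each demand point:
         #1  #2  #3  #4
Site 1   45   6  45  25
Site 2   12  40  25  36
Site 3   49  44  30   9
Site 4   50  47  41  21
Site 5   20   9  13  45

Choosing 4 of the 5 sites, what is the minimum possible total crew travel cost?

40

Open {Site 1, Site 2, Site 3, Site 5}.
  #1→Site 2 12, #2→Site 1 6, #3→Site 5 13, #4→Site 3 9  ⇒ total 40.
Compare {Site 2, Site 3, Site 4, Site 5}: total 43.
Compare {Site 1, Site 3, Site 4, Site 5}: total 48.
No size-4 selection does better; minimum is 40.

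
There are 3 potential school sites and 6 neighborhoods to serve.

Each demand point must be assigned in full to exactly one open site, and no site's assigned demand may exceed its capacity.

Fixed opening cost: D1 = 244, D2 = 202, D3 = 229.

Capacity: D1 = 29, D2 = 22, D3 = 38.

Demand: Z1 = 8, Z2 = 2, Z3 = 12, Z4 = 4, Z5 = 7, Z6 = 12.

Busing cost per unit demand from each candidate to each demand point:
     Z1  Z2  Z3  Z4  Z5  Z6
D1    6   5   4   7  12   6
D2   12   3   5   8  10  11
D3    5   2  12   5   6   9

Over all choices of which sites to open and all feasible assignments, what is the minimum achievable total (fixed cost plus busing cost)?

699

Open {D1, D3}; cheapest assignment that respects the capacities:
  D1 (cap 29, load 24): Z3, Z6 — cost 12×4 + 12×6 = 120
  D3 (cap 38, load 21): Z1, Z2, Z4, Z5 — cost 8×5 + 2×2 + 4×5 + 7×6 = 106
  Shipping 226, fixed 473 → total 699.
  Any other capacity-feasible assignment to {D1, D3} ships for at least 226.
Compare {D2, D3}: its best feasible assignment gives total 705.
Compare {D1, D2}: its best feasible assignment gives total 730.
Every other set of open sites that can feasibly serve all demand totals ≥ 705 even under its best assignment. Minimum: 699.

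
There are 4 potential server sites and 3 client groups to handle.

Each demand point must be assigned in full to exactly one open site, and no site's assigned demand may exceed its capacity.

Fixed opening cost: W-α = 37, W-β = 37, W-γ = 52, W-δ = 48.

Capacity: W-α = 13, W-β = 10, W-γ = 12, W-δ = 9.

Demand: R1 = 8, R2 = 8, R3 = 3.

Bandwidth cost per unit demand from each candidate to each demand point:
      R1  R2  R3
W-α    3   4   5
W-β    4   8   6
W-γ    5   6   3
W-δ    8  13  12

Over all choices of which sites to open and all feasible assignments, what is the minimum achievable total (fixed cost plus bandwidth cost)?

153

Open {W-α, W-β}; cheapest assignment that respects the capacities:
  W-α (cap 13, load 11): R2, R3 — cost 8×4 + 3×5 = 47
  W-β (cap 10, load 8): R1 — cost 8×4 = 32
  Shipping 79, fixed 74 → total 153.
  Any other capacity-feasible assignment to {W-α, W-β} ships for at least 79.
Compare {W-α, W-γ}: its best feasible assignment gives total 170.
Compare {W-β, W-γ}: its best feasible assignment gives total 178.
Every other set of open sites that can feasibly serve all demand totals ≥ 170 even under its best assignment. Minimum: 153.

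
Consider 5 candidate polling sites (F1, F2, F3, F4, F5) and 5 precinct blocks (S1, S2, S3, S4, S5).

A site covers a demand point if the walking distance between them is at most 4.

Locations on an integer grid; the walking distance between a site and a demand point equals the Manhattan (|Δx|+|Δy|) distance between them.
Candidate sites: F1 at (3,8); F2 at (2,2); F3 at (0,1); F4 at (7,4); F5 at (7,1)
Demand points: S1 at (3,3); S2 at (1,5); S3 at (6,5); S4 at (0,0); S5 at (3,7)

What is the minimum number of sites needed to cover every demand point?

3

Coverage sets (demand points within 4 of each site):
  F1: {S5}
  F2: {S1, S2, S4}
  F3: {S4}
  F4: {S3}
  F5: {}
No 2 sites suffice: every size-2 union leaves at least one demand point uncovered.
But {F1, F2, F4} covers everything, so the minimum is 3.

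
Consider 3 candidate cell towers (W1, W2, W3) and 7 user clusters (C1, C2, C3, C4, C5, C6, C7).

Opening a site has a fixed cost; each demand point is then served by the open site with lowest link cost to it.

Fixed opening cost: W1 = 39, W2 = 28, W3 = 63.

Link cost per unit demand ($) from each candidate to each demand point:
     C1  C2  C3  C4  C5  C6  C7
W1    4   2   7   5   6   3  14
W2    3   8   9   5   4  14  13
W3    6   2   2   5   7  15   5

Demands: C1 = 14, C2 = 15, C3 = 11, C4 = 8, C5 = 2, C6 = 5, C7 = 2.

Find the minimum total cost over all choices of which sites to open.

287

Open {W1, W3}: assign each demand point to its cheapest open site.
  C1→W1 14×4=56, C2→W1 15×2=30, C3→W3 11×2=22, C4→W1 8×5=40, C5→W1 2×6=12, C6→W1 5×3=15, C7→W3 2×5=10
  link cost 185, fixed 102 → total 287.
Compare {W1}: link cost 258 + fixed 39 = 297.
Compare {W1, W2, W3}: link cost 167 + fixed 130 = 297.
Compare {W1, W2}: link cost 238 + fixed 67 = 305.
All other subsets cost ≥ 297. Minimum total cost: 287.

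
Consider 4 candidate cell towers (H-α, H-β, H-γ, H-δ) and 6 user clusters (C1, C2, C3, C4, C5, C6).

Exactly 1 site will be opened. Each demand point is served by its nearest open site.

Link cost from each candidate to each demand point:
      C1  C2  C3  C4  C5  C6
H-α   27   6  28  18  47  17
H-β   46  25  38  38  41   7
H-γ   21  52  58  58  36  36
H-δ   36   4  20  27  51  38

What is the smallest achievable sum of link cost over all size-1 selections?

143

Open {H-α}.
  C1→H-α 27, C2→H-α 6, C3→H-α 28, C4→H-α 18, C5→H-α 47, C6→H-α 17  ⇒ total 143.
Compare {H-δ}: total 176.
Compare {H-β}: total 195.
No size-1 selection does better; minimum is 143.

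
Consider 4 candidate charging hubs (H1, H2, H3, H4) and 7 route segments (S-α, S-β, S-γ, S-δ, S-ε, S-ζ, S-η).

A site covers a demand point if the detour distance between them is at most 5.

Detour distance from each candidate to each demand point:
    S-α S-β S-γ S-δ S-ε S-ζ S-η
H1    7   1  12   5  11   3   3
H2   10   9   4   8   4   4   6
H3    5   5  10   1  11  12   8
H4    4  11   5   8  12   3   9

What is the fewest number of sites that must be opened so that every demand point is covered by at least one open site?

Coverage sets (demand points within 5 of each site):
  H1: {S-β, S-δ, S-ζ, S-η}
  H2: {S-γ, S-ε, S-ζ}
  H3: {S-α, S-β, S-δ}
  H4: {S-α, S-γ, S-ζ}
No 2 sites suffice: every size-2 union leaves at least one demand point uncovered.
But {H1, H2, H3} covers everything, so the minimum is 3.

3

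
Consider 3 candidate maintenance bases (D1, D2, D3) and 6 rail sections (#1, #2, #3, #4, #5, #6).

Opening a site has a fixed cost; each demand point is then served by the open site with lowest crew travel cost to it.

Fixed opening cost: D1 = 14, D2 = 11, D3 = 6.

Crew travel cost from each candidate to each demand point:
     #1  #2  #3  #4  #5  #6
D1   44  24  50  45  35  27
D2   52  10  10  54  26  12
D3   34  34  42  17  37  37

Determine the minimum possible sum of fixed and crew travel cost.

Open {D2, D3}: assign each demand point to its cheapest open site.
  #1→D3 34, #2→D2 10, #3→D2 10, #4→D3 17, #5→D2 26, #6→D2 12
  crew travel cost 109, fixed 17 → total 126.
Compare {D1, D2, D3}: crew travel cost 109 + fixed 31 = 140.
Compare {D1, D2}: crew travel cost 147 + fixed 25 = 172.
Compare {D2}: crew travel cost 164 + fixed 11 = 175.
All other subsets cost ≥ 140. Minimum total cost: 126.

126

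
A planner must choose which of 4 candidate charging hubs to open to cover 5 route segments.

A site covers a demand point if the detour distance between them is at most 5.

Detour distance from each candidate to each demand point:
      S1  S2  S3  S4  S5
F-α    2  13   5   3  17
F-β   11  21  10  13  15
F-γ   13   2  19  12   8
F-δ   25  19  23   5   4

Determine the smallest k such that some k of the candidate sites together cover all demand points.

3

Coverage sets (demand points within 5 of each site):
  F-α: {S1, S3, S4}
  F-β: {}
  F-γ: {S2}
  F-δ: {S4, S5}
No 2 sites suffice: every size-2 union leaves at least one demand point uncovered.
But {F-α, F-γ, F-δ} covers everything, so the minimum is 3.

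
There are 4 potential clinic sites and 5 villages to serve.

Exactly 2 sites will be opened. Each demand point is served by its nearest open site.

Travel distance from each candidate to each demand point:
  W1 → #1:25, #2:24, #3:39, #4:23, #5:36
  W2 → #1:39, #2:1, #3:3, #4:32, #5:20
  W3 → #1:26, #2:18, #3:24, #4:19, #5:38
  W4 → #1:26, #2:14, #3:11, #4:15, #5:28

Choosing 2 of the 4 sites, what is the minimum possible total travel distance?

65

Open {W2, W4}.
  #1→W4 26, #2→W2 1, #3→W2 3, #4→W4 15, #5→W2 20  ⇒ total 65.
Compare {W2, W3}: total 69.
Compare {W1, W2}: total 72.
No size-2 selection does better; minimum is 65.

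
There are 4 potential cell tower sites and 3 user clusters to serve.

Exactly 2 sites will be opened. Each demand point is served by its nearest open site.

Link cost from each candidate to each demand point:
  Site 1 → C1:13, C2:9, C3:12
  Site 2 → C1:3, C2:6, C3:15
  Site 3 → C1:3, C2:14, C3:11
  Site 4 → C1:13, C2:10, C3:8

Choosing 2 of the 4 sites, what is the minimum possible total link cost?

17

Open {Site 2, Site 4}.
  C1→Site 2 3, C2→Site 2 6, C3→Site 4 8  ⇒ total 17.
Compare {Site 2, Site 3}: total 20.
Compare {Site 1, Site 2}: total 21.
No size-2 selection does better; minimum is 17.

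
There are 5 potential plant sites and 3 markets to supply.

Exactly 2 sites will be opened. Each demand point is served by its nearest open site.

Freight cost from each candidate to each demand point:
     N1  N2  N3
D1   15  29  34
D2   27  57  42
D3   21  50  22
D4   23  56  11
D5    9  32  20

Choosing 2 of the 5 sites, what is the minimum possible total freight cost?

Open {D4, D5}.
  N1→D5 9, N2→D5 32, N3→D4 11  ⇒ total 52.
Compare {D1, D4}: total 55.
Compare {D1, D5}: total 58.
No size-2 selection does better; minimum is 52.

52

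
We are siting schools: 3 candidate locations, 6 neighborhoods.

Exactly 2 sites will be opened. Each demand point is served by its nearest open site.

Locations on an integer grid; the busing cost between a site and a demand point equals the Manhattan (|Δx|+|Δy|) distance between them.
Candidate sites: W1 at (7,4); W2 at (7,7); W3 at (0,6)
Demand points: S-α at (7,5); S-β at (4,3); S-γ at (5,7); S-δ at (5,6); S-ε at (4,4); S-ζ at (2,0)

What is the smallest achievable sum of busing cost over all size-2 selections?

Open {W1, W2}.
  S-α→W1 1, S-β→W1 4, S-γ→W2 2, S-δ→W2 3, S-ε→W1 3, S-ζ→W1 9  ⇒ total 22.
Compare {W1, W3}: total 25.
Compare {W2, W3}: total 28.

22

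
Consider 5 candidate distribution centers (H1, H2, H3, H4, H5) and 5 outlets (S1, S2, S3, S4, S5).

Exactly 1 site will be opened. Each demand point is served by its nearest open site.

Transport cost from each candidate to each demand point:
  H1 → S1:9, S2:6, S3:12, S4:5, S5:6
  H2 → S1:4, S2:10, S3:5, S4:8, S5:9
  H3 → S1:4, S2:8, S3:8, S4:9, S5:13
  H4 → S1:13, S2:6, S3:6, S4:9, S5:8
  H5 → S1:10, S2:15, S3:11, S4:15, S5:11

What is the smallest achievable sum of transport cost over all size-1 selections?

36

Open {H2}.
  S1→H2 4, S2→H2 10, S3→H2 5, S4→H2 8, S5→H2 9  ⇒ total 36.
Compare {H1}: total 38.
Compare {H3}: total 42.
No size-1 selection does better; minimum is 36.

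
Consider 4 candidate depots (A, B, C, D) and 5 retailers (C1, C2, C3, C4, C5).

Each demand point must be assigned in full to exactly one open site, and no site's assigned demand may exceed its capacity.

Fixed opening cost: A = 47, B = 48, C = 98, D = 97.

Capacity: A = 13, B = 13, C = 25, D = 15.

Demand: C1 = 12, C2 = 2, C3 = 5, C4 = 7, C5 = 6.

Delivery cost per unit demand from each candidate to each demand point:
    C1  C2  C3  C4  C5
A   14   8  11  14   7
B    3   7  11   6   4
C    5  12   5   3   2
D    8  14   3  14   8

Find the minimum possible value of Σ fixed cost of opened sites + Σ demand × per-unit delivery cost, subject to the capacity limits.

Open {B, C}; cheapest assignment that respects the capacities:
  B (cap 13, load 12): C1 — cost 12×3 = 36
  C (cap 25, load 20): C2, C3, C4, C5 — cost 2×12 + 5×5 + 7×3 + 6×2 = 82
  Shipping 118, fixed 146 → total 264.
  Any other capacity-feasible assignment to {B, C} ships for at least 118.
Compare {A, B, C}: its best feasible assignment gives total 303.
Compare {A, C}: its best feasible assignment gives total 309.
Every other set of open sites that can feasibly serve all demand totals ≥ 303 even under its best assignment. Minimum: 264.

264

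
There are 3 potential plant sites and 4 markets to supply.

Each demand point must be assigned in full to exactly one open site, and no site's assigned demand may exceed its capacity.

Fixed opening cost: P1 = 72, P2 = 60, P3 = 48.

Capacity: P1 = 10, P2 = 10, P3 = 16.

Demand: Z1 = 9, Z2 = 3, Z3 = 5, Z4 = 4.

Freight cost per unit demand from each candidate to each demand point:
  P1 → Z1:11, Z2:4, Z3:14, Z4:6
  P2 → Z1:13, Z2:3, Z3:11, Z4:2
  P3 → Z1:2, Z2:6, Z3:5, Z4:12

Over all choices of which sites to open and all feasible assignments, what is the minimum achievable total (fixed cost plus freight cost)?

Open {P2, P3}; cheapest assignment that respects the capacities:
  P2 (cap 10, load 7): Z2, Z4 — cost 3×3 + 4×2 = 17
  P3 (cap 16, load 14): Z1, Z3 — cost 9×2 + 5×5 = 43
  Shipping 60, fixed 108 → total 168.
  Any other capacity-feasible assignment to {P2, P3} ships for at least 60.
Compare {P1, P3}: its best feasible assignment gives total 199.
Compare {P1, P2, P3}: its best feasible assignment gives total 240.
Every other set of open sites that can feasibly serve all demand totals ≥ 199 even under its best assignment. Minimum: 168.

168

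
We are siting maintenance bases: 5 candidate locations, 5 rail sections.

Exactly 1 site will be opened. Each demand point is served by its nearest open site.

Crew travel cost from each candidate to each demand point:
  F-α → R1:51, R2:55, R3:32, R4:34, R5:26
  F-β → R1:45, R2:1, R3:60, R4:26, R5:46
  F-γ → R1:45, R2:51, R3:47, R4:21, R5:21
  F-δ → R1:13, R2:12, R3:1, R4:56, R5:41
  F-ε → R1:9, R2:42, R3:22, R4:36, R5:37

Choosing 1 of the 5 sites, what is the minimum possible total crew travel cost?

Open {F-δ}.
  R1→F-δ 13, R2→F-δ 12, R3→F-δ 1, R4→F-δ 56, R5→F-δ 41  ⇒ total 123.
Compare {F-ε}: total 146.
Compare {F-β}: total 178.
No size-1 selection does better; minimum is 123.

123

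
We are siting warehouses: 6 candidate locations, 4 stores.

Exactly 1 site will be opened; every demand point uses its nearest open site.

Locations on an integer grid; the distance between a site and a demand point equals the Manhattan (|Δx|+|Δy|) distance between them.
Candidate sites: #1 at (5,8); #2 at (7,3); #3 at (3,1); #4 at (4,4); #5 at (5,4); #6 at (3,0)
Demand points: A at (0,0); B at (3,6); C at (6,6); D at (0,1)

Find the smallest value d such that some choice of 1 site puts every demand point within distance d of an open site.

Open {#3}.
  Farthest demand point is C at distance 8 (to #3); all others are ≤ 8.
With {#4} the worst case is 8.
With {#5} the worst case is 9.
No size-1 selection achieves below 8.

8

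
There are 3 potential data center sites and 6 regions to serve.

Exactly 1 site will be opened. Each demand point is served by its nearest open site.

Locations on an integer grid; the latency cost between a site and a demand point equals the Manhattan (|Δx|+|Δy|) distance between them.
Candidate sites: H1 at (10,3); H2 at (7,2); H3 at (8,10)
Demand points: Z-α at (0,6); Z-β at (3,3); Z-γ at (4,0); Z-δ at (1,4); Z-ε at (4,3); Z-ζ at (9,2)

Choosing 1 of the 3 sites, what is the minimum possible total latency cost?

35

Open {H2}.
  Z-α→H2 11, Z-β→H2 5, Z-γ→H2 5, Z-δ→H2 8, Z-ε→H2 4, Z-ζ→H2 2  ⇒ total 35.
Compare {H1}: total 47.
Compare {H3}: total 71.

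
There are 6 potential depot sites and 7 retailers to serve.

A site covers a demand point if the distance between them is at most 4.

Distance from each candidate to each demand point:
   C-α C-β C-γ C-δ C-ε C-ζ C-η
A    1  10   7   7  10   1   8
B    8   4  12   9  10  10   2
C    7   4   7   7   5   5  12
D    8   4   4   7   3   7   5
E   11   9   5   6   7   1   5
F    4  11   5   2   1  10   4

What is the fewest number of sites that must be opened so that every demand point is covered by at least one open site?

Coverage sets (demand points within 4 of each site):
  A: {C-α, C-ζ}
  B: {C-β, C-η}
  C: {C-β}
  D: {C-β, C-γ, C-ε}
  E: {C-ζ}
  F: {C-α, C-δ, C-ε, C-η}
No 2 sites suffice: every size-2 union leaves at least one demand point uncovered.
But {A, D, F} covers everything, so the minimum is 3.

3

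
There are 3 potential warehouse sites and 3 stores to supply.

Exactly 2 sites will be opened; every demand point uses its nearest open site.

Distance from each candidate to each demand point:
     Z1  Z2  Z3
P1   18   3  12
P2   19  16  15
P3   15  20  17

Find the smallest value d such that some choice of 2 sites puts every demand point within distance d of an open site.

15

Open {P1, P3}.
  Farthest demand point is Z1 at distance 15 (to P3); all others are ≤ 15.
With {P2, P3} the worst case is 16.
With {P1, P2} the worst case is 18.
No size-2 selection achieves below 15.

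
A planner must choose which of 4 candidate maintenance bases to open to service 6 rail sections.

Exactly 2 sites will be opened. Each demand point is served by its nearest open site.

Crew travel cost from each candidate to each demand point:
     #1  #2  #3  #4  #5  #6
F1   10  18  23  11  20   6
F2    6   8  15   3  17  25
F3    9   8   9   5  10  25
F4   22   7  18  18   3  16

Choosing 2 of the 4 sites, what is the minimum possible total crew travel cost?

Open {F1, F3}.
  #1→F3 9, #2→F3 8, #3→F3 9, #4→F3 5, #5→F3 10, #6→F1 6  ⇒ total 47.
Compare {F3, F4}: total 49.
Compare {F2, F4}: total 50.
No size-2 selection does better; minimum is 47.

47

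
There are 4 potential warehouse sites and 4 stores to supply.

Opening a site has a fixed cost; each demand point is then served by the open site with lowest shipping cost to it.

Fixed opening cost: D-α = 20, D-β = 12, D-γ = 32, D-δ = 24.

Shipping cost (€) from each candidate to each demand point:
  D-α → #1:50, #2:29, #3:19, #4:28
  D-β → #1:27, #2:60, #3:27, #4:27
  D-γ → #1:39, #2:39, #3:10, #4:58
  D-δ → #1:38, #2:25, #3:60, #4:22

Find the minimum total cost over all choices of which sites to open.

134

Open {D-α, D-β}: assign each demand point to its cheapest open site.
  #1→D-β 27, #2→D-α 29, #3→D-α 19, #4→D-β 27
  shipping cost 102, fixed 32 → total 134.
Compare {D-β, D-δ}: shipping cost 101 + fixed 36 = 137.
Compare {D-α}: shipping cost 126 + fixed 20 = 146.
Compare {D-β, D-γ}: shipping cost 103 + fixed 44 = 147.
All other subsets cost ≥ 137. Minimum total cost: 134.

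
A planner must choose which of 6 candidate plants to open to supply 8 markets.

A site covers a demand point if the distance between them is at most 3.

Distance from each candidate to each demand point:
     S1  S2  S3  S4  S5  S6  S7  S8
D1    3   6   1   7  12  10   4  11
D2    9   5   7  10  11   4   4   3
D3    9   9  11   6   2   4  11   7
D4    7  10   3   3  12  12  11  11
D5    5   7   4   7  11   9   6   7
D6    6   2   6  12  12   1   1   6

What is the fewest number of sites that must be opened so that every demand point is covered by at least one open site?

Coverage sets (demand points within 3 of each site):
  D1: {S1, S3}
  D2: {S8}
  D3: {S5}
  D4: {S3, S4}
  D5: {}
  D6: {S2, S6, S7}
No 4 sites suffice: every size-4 union leaves at least one demand point uncovered.
But {D1, D2, D3, D4, D6} covers everything, so the minimum is 5.

5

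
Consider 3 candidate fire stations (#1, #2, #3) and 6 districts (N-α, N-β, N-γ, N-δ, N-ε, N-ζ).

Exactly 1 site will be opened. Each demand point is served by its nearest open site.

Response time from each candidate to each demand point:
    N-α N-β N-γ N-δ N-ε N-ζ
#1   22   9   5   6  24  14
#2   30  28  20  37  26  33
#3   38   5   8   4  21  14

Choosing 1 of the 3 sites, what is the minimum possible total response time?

80

Open {#1}.
  N-α→#1 22, N-β→#1 9, N-γ→#1 5, N-δ→#1 6, N-ε→#1 24, N-ζ→#1 14  ⇒ total 80.
Compare {#3}: total 90.
Compare {#2}: total 174.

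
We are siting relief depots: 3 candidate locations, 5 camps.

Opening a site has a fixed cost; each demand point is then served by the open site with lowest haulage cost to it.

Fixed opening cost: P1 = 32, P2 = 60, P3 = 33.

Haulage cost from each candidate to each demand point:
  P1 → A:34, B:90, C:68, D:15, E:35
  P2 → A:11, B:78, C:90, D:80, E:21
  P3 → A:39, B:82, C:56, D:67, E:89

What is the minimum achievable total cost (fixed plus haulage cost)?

274

Open {P1}: assign each demand point to its cheapest open site.
  A→P1 34, B→P1 90, C→P1 68, D→P1 15, E→P1 35
  haulage cost 242, fixed 32 → total 274.
Compare {P1, P2}: haulage cost 193 + fixed 92 = 285.
Compare {P1, P3}: haulage cost 222 + fixed 65 = 287.
Compare {P1, P2, P3}: haulage cost 181 + fixed 125 = 306.
All other subsets cost ≥ 285. Minimum total cost: 274.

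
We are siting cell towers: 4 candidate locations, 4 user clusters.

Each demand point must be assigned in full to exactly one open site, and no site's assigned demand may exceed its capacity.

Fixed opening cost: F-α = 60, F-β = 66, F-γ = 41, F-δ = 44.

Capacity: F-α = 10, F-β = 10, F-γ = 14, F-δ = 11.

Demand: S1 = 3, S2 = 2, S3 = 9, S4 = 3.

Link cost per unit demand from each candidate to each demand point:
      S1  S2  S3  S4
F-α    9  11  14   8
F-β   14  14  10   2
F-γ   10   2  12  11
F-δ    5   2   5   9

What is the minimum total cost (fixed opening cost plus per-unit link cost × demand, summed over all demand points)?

Open {F-γ, F-δ}; cheapest assignment that respects the capacities:
  F-γ (cap 14, load 8): S1, S2, S4 — cost 3×10 + 2×2 + 3×11 = 67
  F-δ (cap 11, load 9): S3 — cost 9×5 = 45
  Shipping 112, fixed 85 → total 197.
  Any other capacity-feasible assignment to {F-γ, F-δ} ships for at least 112.
Compare {F-α, F-δ}: its best feasible assignment gives total 204.
Compare {F-β, F-δ}: its best feasible assignment gives total 207.
Every other set of open sites that can feasibly serve all demand totals ≥ 204 even under its best assignment. Minimum: 197.

197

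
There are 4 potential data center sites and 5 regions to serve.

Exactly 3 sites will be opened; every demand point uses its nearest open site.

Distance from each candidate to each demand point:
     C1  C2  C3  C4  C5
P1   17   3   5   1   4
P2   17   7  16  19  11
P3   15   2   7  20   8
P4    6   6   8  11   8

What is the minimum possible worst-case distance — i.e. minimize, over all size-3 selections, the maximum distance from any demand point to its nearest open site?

6

Open {P1, P2, P4}.
  Farthest demand point is C1 at distance 6 (to P4); all others are ≤ 6.
With {P1, P3, P4} the worst case is 6.
With {P2, P3, P4} the worst case is 11.
No size-3 selection achieves below 6.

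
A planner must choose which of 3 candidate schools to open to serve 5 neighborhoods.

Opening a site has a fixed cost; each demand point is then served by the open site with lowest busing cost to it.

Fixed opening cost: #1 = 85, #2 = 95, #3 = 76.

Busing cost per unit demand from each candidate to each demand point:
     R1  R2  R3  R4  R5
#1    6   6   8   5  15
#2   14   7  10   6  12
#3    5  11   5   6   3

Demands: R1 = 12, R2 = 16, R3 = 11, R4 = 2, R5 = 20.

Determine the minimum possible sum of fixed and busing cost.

439

Open {#3}: assign each demand point to its cheapest open site.
  R1→#3 12×5=60, R2→#3 16×11=176, R3→#3 11×5=55, R4→#3 2×6=12, R5→#3 20×3=60
  busing cost 363, fixed 76 → total 439.
Compare {#1, #3}: busing cost 281 + fixed 161 = 442.
Compare {#2, #3}: busing cost 299 + fixed 171 = 470.
Compare {#1, #2, #3}: busing cost 281 + fixed 256 = 537.
All other subsets cost ≥ 442. Minimum total cost: 439.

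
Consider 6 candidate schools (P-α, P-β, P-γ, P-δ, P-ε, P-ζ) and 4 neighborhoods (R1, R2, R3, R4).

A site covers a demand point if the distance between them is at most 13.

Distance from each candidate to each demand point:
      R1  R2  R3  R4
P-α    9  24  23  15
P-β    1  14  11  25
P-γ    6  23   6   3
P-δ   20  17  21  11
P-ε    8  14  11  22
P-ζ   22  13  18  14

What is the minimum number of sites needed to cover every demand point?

2

Coverage sets (demand points within 13 of each site):
  P-α: {R1}
  P-β: {R1, R3}
  P-γ: {R1, R3, R4}
  P-δ: {R4}
  P-ε: {R1, R3}
  P-ζ: {R2}
No single site covers all 4 demand points.
But {P-γ, P-ζ} covers everything, so the minimum is 2.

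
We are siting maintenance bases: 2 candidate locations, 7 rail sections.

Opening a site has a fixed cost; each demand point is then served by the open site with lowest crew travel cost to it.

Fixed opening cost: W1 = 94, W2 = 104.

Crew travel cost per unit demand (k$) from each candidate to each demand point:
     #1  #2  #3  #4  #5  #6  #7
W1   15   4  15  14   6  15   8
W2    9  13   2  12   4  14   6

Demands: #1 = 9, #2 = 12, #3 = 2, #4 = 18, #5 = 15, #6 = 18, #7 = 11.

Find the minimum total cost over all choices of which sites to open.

Open {W1, W2}: assign each demand point to its cheapest open site.
  #1→W2 9×9=81, #2→W1 12×4=48, #3→W2 2×2=4, #4→W2 18×12=216, #5→W2 15×4=60, #6→W2 18×14=252, #7→W2 11×6=66
  crew travel cost 727, fixed 198 → total 925.
Compare {W2}: crew travel cost 835 + fixed 104 = 939.
Compare {W1}: crew travel cost 913 + fixed 94 = 1007.

925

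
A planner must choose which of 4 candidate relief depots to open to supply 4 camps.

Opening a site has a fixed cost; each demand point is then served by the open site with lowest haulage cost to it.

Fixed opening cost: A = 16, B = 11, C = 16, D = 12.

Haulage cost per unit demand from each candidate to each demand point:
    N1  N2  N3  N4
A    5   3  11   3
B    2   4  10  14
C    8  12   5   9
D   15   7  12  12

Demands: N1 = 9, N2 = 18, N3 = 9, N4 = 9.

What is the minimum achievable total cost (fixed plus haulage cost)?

Open {A, B, C}: assign each demand point to its cheapest open site.
  N1→B 9×2=18, N2→A 18×3=54, N3→C 9×5=45, N4→A 9×3=27
  haulage cost 144, fixed 43 → total 187.
Compare {A, B, C, D}: haulage cost 144 + fixed 55 = 199.
Compare {A, C}: haulage cost 171 + fixed 32 = 203.
Compare {A, C, D}: haulage cost 171 + fixed 44 = 215.
All other subsets cost ≥ 199. Minimum total cost: 187.

187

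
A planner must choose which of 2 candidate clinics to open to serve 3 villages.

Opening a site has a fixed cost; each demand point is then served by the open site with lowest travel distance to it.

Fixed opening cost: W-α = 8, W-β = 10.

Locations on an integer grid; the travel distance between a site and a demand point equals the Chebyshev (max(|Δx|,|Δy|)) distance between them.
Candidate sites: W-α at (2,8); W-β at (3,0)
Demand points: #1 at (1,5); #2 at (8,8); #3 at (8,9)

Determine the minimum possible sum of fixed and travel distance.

Open {W-α}: assign each demand point to its cheapest open site.
  #1→W-α 3, #2→W-α 6, #3→W-α 6
  travel distance 15, fixed 8 → total 23.
Compare {W-β}: travel distance 22 + fixed 10 = 32.
Compare {W-α, W-β}: travel distance 15 + fixed 18 = 33.

23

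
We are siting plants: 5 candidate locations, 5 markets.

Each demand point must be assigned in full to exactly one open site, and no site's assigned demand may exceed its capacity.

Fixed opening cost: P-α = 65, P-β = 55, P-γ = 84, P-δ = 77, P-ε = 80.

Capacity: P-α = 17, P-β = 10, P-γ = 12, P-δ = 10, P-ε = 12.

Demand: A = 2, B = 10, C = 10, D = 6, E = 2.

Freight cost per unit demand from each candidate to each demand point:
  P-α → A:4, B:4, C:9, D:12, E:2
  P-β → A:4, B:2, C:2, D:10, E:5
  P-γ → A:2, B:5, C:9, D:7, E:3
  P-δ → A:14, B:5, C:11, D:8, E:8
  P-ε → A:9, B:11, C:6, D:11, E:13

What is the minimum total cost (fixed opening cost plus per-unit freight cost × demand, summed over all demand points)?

Open {P-α, P-β, P-γ}; cheapest assignment that respects the capacities:
  P-α (cap 17, load 12): B, E — cost 10×4 + 2×2 = 44
  P-β (cap 10, load 10): C — cost 10×2 = 20
  P-γ (cap 12, load 8): A, D — cost 2×2 + 6×7 = 46
  Shipping 110, fixed 204 → total 314.
  Any other capacity-feasible assignment to {P-α, P-β, P-γ} ships for at least 110.
Compare {P-α, P-β, P-δ}: its best feasible assignment gives total 317.
Compare {P-α, P-β, P-ε}: its best feasible assignment gives total 338.
Every other set of open sites that can feasibly serve all demand totals ≥ 317 even under its best assignment. Minimum: 314.

314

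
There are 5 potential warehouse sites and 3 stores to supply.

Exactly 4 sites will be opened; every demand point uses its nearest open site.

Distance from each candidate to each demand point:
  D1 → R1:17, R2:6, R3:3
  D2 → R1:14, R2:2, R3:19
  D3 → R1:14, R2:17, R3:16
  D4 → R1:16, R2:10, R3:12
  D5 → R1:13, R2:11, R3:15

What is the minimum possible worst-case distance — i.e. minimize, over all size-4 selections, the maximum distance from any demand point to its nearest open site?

Open {D1, D2, D3, D5}.
  Farthest demand point is R1 at distance 13 (to D5); all others are ≤ 13.
With {D1, D2, D4, D5} the worst case is 13.
With {D1, D3, D4, D5} the worst case is 13.
No size-4 selection achieves below 13.

13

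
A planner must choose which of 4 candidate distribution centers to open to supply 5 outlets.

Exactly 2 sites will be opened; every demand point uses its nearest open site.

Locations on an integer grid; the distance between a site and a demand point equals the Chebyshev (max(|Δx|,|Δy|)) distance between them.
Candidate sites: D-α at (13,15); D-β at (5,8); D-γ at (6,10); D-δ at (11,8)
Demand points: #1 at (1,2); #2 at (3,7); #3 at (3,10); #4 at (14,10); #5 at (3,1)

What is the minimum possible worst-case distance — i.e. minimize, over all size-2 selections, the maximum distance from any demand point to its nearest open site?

Open {D-α, D-β}.
  Farthest demand point is #5 at distance 7 (to D-β); all others are ≤ 7.
With {D-β, D-δ} the worst case is 7.
With {D-β, D-γ} the worst case is 8.
No size-2 selection achieves below 7.

7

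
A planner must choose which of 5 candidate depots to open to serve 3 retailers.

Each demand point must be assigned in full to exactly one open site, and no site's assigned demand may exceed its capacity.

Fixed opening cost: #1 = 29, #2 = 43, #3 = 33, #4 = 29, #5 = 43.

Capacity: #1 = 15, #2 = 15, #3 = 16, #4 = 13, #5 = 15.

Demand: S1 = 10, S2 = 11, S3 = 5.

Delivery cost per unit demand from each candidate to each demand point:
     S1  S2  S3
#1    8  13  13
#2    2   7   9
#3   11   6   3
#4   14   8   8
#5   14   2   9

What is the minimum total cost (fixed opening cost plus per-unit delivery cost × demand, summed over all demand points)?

173

Open {#2, #5}; cheapest assignment that respects the capacities:
  #2 (cap 15, load 15): S1, S3 — cost 10×2 + 5×9 = 65
  #5 (cap 15, load 11): S2 — cost 11×2 = 22
  Shipping 87, fixed 86 → total 173.
  Any other capacity-feasible assignment to {#2, #5} ships for at least 87.
Compare {#2, #3, #5}: its best feasible assignment gives total 176.
Compare {#2, #3}: its best feasible assignment gives total 177.
Every other set of open sites that can feasibly serve all demand totals ≥ 176 even under its best assignment. Minimum: 173.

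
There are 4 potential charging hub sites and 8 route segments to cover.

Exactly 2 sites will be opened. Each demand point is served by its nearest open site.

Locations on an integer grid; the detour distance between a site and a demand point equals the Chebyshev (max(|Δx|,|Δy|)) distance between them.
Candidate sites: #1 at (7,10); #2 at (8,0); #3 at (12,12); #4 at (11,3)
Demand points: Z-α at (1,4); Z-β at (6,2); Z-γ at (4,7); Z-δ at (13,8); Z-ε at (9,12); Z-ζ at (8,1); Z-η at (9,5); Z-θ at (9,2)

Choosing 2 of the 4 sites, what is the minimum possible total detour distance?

27

Open {#1, #2}.
  Z-α→#1 6, Z-β→#2 2, Z-γ→#1 3, Z-δ→#1 6, Z-ε→#1 2, Z-ζ→#2 1, Z-η→#1 5, Z-θ→#2 2  ⇒ total 27.
Compare {#1, #4}: total 28.
Compare {#2, #3}: total 31.
No size-2 selection does better; minimum is 27.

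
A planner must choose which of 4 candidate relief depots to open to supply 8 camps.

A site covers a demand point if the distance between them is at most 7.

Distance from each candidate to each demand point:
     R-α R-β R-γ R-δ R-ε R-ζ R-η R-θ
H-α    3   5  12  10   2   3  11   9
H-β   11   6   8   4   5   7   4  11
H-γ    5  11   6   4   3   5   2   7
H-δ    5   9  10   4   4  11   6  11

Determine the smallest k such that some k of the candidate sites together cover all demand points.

Coverage sets (demand points within 7 of each site):
  H-α: {R-α, R-β, R-ε, R-ζ}
  H-β: {R-β, R-δ, R-ε, R-ζ, R-η}
  H-γ: {R-α, R-γ, R-δ, R-ε, R-ζ, R-η, R-θ}
  H-δ: {R-α, R-δ, R-ε, R-η}
No single site covers all 8 demand points.
But {H-α, H-γ} covers everything, so the minimum is 2.

2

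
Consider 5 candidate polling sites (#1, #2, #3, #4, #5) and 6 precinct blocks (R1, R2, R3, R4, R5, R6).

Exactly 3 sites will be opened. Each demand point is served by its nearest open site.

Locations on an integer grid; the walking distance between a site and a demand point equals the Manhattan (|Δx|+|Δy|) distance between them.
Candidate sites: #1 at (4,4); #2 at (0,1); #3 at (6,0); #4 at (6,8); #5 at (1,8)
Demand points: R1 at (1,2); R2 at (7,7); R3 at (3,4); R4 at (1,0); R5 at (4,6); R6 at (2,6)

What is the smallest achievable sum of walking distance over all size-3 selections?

13

Open {#1, #2, #4}.
  R1→#2 2, R2→#4 2, R3→#1 1, R4→#2 2, R5→#1 2, R6→#1 4  ⇒ total 13.
Compare {#1, #2, #5}: total 16.
Compare {#1, #2, #3}: total 17.
No size-3 selection does better; minimum is 13.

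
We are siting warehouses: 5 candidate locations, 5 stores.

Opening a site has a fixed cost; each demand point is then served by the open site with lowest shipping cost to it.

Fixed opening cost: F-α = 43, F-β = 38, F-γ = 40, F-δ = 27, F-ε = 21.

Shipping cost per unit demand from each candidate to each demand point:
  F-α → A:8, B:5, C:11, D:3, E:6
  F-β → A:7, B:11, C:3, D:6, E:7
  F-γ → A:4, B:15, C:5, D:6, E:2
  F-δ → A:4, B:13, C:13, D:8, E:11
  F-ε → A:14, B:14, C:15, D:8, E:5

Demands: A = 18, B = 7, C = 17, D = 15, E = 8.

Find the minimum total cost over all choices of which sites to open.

Open {F-α, F-γ}: assign each demand point to its cheapest open site.
  A→F-γ 18×4=72, B→F-α 7×5=35, C→F-γ 17×5=85, D→F-α 15×3=45, E→F-γ 8×2=16
  shipping cost 253, fixed 83 → total 336.
Compare {F-α, F-β, F-γ}: shipping cost 219 + fixed 121 = 340.
Compare {F-α, F-γ, F-ε}: shipping cost 253 + fixed 104 = 357.
Compare {F-α, F-β, F-δ}: shipping cost 251 + fixed 108 = 359.
All other subsets cost ≥ 340. Minimum total cost: 336.

336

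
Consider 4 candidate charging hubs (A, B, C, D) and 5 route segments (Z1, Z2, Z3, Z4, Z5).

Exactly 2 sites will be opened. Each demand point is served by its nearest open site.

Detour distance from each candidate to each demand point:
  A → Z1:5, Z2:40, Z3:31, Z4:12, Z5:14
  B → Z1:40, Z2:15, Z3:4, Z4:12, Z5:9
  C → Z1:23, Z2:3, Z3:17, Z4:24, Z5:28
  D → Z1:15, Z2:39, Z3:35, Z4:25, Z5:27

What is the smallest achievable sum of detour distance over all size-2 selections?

45

Open {A, B}.
  Z1→A 5, Z2→B 15, Z3→B 4, Z4→A 12, Z5→B 9  ⇒ total 45.
Compare {A, C}: total 51.
Compare {B, C}: total 51.
No size-2 selection does better; minimum is 45.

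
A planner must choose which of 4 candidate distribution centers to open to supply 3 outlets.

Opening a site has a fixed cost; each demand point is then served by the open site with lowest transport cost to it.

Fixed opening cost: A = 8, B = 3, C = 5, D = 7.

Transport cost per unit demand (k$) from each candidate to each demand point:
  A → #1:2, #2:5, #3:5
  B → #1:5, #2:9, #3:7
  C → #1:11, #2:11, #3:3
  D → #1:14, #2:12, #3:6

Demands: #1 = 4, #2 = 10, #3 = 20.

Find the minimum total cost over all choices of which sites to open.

Open {A, C}: assign each demand point to its cheapest open site.
  #1→A 4×2=8, #2→A 10×5=50, #3→C 20×3=60
  transport cost 118, fixed 13 → total 131.
Compare {A, B, C}: transport cost 118 + fixed 16 = 134.
Compare {A, C, D}: transport cost 118 + fixed 20 = 138.
Compare {A, B, C, D}: transport cost 118 + fixed 23 = 141.
All other subsets cost ≥ 134. Minimum total cost: 131.

131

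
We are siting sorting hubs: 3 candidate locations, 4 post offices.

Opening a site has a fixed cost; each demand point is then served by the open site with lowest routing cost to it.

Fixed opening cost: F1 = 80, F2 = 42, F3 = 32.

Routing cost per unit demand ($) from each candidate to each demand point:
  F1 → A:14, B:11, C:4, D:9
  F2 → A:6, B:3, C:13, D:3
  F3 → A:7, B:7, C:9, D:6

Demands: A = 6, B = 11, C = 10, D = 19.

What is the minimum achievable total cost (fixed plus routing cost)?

Open {F1, F2}: assign each demand point to its cheapest open site.
  A→F2 6×6=36, B→F2 11×3=33, C→F1 10×4=40, D→F2 19×3=57
  routing cost 166, fixed 122 → total 288.
Compare {F2, F3}: routing cost 216 + fixed 74 = 290.
Compare {F2}: routing cost 256 + fixed 42 = 298.
Compare {F1, F2, F3}: routing cost 166 + fixed 154 = 320.
All other subsets cost ≥ 290. Minimum total cost: 288.

288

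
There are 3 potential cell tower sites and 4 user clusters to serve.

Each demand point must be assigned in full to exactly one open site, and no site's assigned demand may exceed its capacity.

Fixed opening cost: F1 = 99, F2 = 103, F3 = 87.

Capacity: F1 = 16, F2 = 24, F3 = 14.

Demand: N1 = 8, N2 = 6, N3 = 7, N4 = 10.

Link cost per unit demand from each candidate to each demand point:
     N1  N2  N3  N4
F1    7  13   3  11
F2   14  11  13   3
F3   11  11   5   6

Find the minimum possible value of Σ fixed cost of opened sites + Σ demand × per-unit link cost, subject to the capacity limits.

375

Open {F1, F2}; cheapest assignment that respects the capacities:
  F1 (cap 16, load 15): N1, N3 — cost 8×7 + 7×3 = 77
  F2 (cap 24, load 16): N2, N4 — cost 6×11 + 10×3 = 96
  Shipping 173, fixed 202 → total 375.
  Any other capacity-feasible assignment to {F1, F2} ships for at least 173.
Compare {F2, F3}: its best feasible assignment gives total 433.
Compare {F1, F2, F3}: its best feasible assignment gives total 462.
Every other set of open sites that can feasibly serve all demand totals ≥ 433 even under its best assignment. Minimum: 375.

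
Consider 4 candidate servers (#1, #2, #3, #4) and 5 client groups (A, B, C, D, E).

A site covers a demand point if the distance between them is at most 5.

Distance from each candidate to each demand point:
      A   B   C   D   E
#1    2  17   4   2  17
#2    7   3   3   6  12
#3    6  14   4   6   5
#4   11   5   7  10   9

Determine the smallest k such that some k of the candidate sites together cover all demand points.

3

Coverage sets (demand points within 5 of each site):
  #1: {A, C, D}
  #2: {B, C}
  #3: {C, E}
  #4: {B}
No 2 sites suffice: every size-2 union leaves at least one demand point uncovered.
But {#1, #2, #3} covers everything, so the minimum is 3.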